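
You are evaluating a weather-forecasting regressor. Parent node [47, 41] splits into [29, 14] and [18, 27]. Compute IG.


Parent = [47, 41], H_parent = 0.9966
H_left = 0.9103 (n=43), H_right = 0.971 (n=45)
H_children = (43/88)·0.9103 + (45/88)·0.971 = 0.9413
IG = 0.9966 - 0.9413 = 0.0553

0.0553


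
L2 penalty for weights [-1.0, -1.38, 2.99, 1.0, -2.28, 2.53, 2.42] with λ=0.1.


‖w‖₂² = (-1.0)² + (-1.38)² + (2.99)² + (1.0)² + (-2.28)² + (2.53)² + (2.42)²
     = 1 + 1.9044 + 8.9401 + 1 + 5.1984 + 6.4009 + 5.8564
     = 30.3002
λ·‖w‖₂² = 0.1·30.3002 = 3.03002

3.03002


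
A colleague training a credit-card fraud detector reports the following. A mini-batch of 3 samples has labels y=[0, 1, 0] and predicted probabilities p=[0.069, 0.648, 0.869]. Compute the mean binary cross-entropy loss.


L[0] = -ln(1-0.069) = -ln(0.931) = 0.0715
L[1] = -ln(0.648) = 0.4339
L[2] = -ln(1-0.869) = -ln(0.131) = 2.0326
mean = (0.0715 + 0.4339 + 2.0326)/3 = 0.846

0.846


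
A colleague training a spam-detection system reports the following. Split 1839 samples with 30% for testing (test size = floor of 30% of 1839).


Test = ⌊1839·30/100⌋ = 551
Train = 1839 - 551 = 1288

Train: 1288, Test: 551


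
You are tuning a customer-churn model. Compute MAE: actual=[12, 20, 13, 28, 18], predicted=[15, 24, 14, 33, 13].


Absolute errors: |12-15|=3, |20-24|=4, |13-14|=1, |28-33|=5, |18-13|=5
Sum = 18
MAE = 18/5 = 18/5

18/5


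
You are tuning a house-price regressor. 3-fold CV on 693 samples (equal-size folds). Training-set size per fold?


Fold size = 693/3 = 231
Training per fold = 693 - 231 = 462

462


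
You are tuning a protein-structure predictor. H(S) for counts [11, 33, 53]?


Probabilities: [11/97, 33/97, 53/97] ≈ [0.1134, 0.3402, 0.5464]
H = -((11/97)·log₂(11/97) + (33/97)·log₂(33/97) + (53/97)·log₂(53/97))
  = 1.3618 bits

1.3618 bits


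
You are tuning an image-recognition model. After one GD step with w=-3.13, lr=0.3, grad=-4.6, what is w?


w_new = w - α·∇
= -3.13 - 0.3·-4.6
= -3.13 + 1.38
= -1.75

-1.75


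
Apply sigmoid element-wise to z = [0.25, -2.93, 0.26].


σ(0.25) = 1/(1+e^-0.25) = 0.5622
σ(-2.93) = 1/(1+e^2.93) = 0.0507
σ(0.26) = 1/(1+e^-0.26) = 0.5646
result = [0.5622, 0.0507, 0.5646]

[0.5622, 0.0507, 0.5646]


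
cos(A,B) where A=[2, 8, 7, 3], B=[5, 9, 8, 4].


A·B = 2·5 + 8·9 + 7·8 + 3·4 = 150
‖A‖ = √126 = 11.225, ‖B‖ = √186 = 13.6382
cos = 150/(√126·√186) = 150/√23436 = 0.9798

0.9798


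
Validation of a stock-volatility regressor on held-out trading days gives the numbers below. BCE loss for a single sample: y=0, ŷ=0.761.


BCE = -[y·ln(p) + (1-y)·ln(1-p)]
= -0 - 1·ln(1-0.761)
= -ln(0.239) = 1.4313

1.4313


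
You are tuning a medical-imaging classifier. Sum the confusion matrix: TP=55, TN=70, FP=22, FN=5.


Total = TP + TN + FP + FN
= 55 + 70 + 22 + 5
= 152
(Predicted positive: 77, predicted negative: 75)

152


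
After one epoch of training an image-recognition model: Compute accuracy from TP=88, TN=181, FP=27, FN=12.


Accuracy = (TP+TN)/(TP+TN+FP+FN)
= (88+181)/(308)
= 269/308 = 87.34%

87.34%


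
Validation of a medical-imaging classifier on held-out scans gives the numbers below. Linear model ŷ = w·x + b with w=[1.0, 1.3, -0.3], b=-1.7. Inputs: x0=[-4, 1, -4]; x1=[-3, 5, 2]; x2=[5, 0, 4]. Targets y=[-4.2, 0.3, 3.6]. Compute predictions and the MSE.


ŷ0 = (1.0)·(-4) + (1.3)·(1) + (-0.3)·(-4) - 1.7 = -3.2
ŷ1 = (1.0)·(-3) + (1.3)·(5) + (-0.3)·(2) - 1.7 = 1.2
ŷ2 = (1.0)·(5) + (1.3)·(0) + (-0.3)·(4) - 1.7 = 2.1
errors² = [1.0, 0.81, 2.25]
MSE = 4.0600/3 = 1.3533

1.3533


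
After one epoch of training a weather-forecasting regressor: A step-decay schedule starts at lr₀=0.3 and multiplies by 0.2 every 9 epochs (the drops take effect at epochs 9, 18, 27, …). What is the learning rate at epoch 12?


n_drops = ⌊12/9⌋ = 1
lr = 0.3·0.2^1 = 0.3·0.2 = 0.06

0.06


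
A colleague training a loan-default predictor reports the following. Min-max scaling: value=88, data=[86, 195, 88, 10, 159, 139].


min=10, max=195
(88-10)/(195-10) = 78/185 = 0.4216

0.4216


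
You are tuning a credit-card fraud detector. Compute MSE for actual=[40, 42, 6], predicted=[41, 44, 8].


Squared errors: (40-41)²=1, (42-44)²=4, (6-8)²=4
Sum = 9
MSE = 9/3 = 3

3


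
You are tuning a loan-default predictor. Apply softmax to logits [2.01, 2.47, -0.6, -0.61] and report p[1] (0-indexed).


Exponentials: e^2.01=7.4633, e^2.47=11.8224, e^-0.6=0.5488, e^-0.61=0.5434
Sum = 20.3779
Softmax = [0.3662, 0.5802, 0.0269, 0.0267]
p[1] = 11.8224/20.3779 = 0.5802

0.5802


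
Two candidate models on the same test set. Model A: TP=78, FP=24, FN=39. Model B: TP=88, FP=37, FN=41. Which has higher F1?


Model A: P=78/102=0.7647, R=78/117=0.6667, F1=2PR/(P+R)=2TP/(2TP+FP+FN)=156/219=0.7123
Model B: P=88/125=0.704, R=88/129=0.6822, F1=2PR/(P+R)=2TP/(2TP+FP+FN)=176/254=0.6929
0.7123 > 0.6929 → Model A

Model A


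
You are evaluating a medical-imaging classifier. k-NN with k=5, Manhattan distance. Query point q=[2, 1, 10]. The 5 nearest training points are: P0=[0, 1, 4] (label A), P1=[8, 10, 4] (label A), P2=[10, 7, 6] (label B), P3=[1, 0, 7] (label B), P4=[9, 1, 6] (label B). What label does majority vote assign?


d(q,P0) = 8  (label A)
d(q,P1) = 21  (label A)
d(q,P2) = 18  (label B)
d(q,P3) = 5  (label B)
d(q,P4) = 11  (label B)
Votes: A=2, B=3
Majority → B

B


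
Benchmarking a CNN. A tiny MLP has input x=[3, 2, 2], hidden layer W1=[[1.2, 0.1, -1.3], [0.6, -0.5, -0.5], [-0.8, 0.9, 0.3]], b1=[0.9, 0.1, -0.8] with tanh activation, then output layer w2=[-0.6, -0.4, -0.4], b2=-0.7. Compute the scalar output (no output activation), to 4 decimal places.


z1[0] = (1.2)·(3) + (0.1)·(2) + (-1.3)·(2) + 0.9 = 2.1
z1[1] = (0.6)·(3) + (-0.5)·(2) + (-0.5)·(2) + 0.1 = -0.1
z1[2] = (-0.8)·(3) + (0.9)·(2) + (0.3)·(2) - 0.8 = -0.8
h = tanh(z1) = [0.9705, -0.0997, -0.664]
output = (-0.6)·(0.9705) + (-0.4)·(-0.0997) + (-0.4)·(-0.664) - 0.7 = -0.9768

-0.9768


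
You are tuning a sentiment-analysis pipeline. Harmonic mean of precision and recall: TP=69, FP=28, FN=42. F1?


Precision = 69/97 = 0.7113
Recall = 69/111 = 0.6216
F1 = 2·P·R/(P+R) = 2·TP/(2·TP+FP+FN) = 138/(138+28+42) = 138/208 = 0.6635

0.6635


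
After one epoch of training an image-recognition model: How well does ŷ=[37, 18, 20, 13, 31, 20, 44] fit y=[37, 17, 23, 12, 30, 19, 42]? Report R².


ȳ = 25.7143
SS_res = Σ(y-ŷ)² = 17
SS_tot = Σ(y-ȳ)² = 727.43
R² = 1 - SS_res/SS_tot = 1 - 0.0234 = 0.9766

0.9766


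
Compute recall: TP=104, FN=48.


Recall = TP/(TP+FN)
= 104/(104+48)
= 104/152 = 68.42%

68.42%


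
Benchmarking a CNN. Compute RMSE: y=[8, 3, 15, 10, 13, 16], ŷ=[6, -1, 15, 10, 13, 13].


MSE = 29/6 = 4.8333
RMSE = √(29/6) = 2.1985

2.1985


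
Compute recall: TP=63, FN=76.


Recall = TP/(TP+FN)
= 63/(63+76)
= 63/139 = 45.32%

45.32%


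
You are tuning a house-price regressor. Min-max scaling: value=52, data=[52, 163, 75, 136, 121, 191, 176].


min=52, max=191
(52-52)/(191-52) = 0/139 = 0.0

0.0


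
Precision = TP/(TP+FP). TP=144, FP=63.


Precision = TP/(TP+FP)
= 144/(144+63)
= 144/207 = 69.57%

69.57%


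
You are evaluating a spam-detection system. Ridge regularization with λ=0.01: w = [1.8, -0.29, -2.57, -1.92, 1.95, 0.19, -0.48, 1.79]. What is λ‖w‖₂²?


‖w‖₂² = (1.8)² + (-0.29)² + (-2.57)² + (-1.92)² + (1.95)² + (0.19)² + (-0.48)² + (1.79)²
     = 3.24 + 0.0841 + 6.6049 + 3.6864 + 3.8025 + 0.0361 + 0.2304 + 3.2041
     = 20.8885
λ·‖w‖₂² = 0.01·20.8885 = 0.208885

0.208885


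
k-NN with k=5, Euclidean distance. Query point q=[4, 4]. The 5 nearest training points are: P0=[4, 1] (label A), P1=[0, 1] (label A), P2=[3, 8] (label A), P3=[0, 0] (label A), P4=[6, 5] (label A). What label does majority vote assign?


d(q,P0) = 3.0  (label A)
d(q,P1) = 5.0  (label A)
d(q,P2) = 4.1231  (label A)
d(q,P3) = 5.6569  (label A)
d(q,P4) = 2.2361  (label A)
Votes: A=5, B=0
Majority → A

A


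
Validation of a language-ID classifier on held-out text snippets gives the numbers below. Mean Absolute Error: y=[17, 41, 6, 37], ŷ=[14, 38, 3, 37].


Absolute errors: |17-14|=3, |41-38|=3, |6-3|=3, |37-37|=0
Sum = 9
MAE = 9/4 = 9/4

9/4


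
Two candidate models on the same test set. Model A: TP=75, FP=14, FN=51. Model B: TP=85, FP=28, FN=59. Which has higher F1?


Model A: P=75/89=0.8427, R=75/126=0.5952, F1=2PR/(P+R)=2TP/(2TP+FP+FN)=150/215=0.6977
Model B: P=85/113=0.7522, R=85/144=0.5903, F1=2PR/(P+R)=2TP/(2TP+FP+FN)=170/257=0.6615
0.6977 > 0.6615 → Model A

Model A


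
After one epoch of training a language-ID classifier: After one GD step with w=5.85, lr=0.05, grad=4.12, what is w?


w_new = w - α·∇
= 5.85 - 0.05·4.12
= 5.85 - 0.206
= 5.644

5.644


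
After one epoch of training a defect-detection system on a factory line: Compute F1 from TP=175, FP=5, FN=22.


Precision = 175/180 = 0.9722
Recall = 175/197 = 0.8883
F1 = 2·P·R/(P+R) = 2·TP/(2·TP+FP+FN) = 350/(350+5+22) = 350/377 = 0.9284

0.9284


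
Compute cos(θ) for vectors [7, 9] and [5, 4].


A·B = 7·5 + 9·4 = 71
‖A‖ = √130 = 11.4018, ‖B‖ = √41 = 6.4031
cos = 71/(√130·√41) = 71/√5330 = 0.9725

0.9725


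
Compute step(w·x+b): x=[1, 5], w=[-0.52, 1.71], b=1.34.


z = (1)·(-0.52) + (5)·(1.71) + 1.34
  = 9.37
step(z) = 1 (z≥0)

1


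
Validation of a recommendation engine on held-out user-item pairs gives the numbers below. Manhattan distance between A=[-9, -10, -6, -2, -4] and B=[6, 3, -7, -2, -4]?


d = |-9-6| + |-10-3| + |-6+ 7| + |-2+ 2| + |-4+ 4|
  = 15 + 13 + 1 + 0 + 0
  = 29

29


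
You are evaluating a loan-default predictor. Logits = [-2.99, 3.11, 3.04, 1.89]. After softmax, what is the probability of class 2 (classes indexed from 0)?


Exponentials: e^-2.99=0.0503, e^3.11=22.421, e^3.04=20.9052, e^1.89=6.6194
Sum = 49.9959
Softmax = [0.001, 0.4485, 0.4181, 0.1324]
p[2] = 20.9052/49.9959 = 0.4181

0.4181


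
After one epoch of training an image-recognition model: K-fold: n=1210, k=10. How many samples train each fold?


Fold size = 1210/10 = 121
Training per fold = 1210 - 121 = 1089

1089


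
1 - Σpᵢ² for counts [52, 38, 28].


Probabilities: [52/118, 38/118, 28/118] ≈ [0.4407, 0.322, 0.2373]
Σpᵢ² = (2704 + 1444 + 784)/118² = 4932/13924
Gini = 1 - Σpᵢ² = 1 - 4932/13924 = 0.6458

0.6458


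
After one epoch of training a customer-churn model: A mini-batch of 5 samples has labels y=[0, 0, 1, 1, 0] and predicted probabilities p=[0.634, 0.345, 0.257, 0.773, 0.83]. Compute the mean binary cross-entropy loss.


L[0] = -ln(1-0.634) = -ln(0.366) = 1.0051
L[1] = -ln(1-0.345) = -ln(0.655) = 0.4231
L[2] = -ln(0.257) = 1.3587
L[3] = -ln(0.773) = 0.2575
L[4] = -ln(1-0.83) = -ln(0.17) = 1.772
mean = (1.0051 + 0.4231 + 1.3587 + 0.2575 + 1.772)/5 = 0.9633

0.9633


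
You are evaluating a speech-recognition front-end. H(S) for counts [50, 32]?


Probabilities: [50/82, 32/82] ≈ [0.6098, 0.3902]
H = -((50/82)·log₂(50/82) + (32/82)·log₂(32/82))
  = 0.965 bits

0.965 bits


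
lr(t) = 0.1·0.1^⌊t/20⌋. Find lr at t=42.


n_drops = ⌊42/20⌋ = 2
lr = 0.1·0.1^2 = 0.1·0.01 = 0.001

0.001


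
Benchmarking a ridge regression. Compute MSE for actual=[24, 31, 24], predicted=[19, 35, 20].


Squared errors: (24-19)²=25, (31-35)²=16, (24-20)²=16
Sum = 57
MSE = 57/3 = 19

19


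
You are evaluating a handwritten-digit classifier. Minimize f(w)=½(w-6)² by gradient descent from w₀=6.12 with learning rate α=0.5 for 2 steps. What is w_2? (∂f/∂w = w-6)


step 1: grad = 6.12-6 = 0.12; w = 6.12 - 0.5·(0.12) = 6.06
step 2: grad = 6.06-6 = 0.06; w = 6.06 - 0.5·(0.06) = 6.03

6.03


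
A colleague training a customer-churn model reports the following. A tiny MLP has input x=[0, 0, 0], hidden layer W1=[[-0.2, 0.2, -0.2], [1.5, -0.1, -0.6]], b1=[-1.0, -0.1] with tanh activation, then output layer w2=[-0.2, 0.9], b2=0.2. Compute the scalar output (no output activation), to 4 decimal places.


z1[0] = (-0.2)·(0) + (0.2)·(0) + (-0.2)·(0) - 1.0 = -1.0
z1[1] = (1.5)·(0) + (-0.1)·(0) + (-0.6)·(0) - 0.1 = -0.1
h = tanh(z1) = [-0.7616, -0.0997]
output = (-0.2)·(-0.7616) + (0.9)·(-0.0997) + 0.2 = 0.2626

0.2626


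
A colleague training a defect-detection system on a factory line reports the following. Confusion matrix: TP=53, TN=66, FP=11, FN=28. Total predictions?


Total = TP + TN + FP + FN
= 53 + 66 + 11 + 28
= 158
(Predicted positive: 64, predicted negative: 94)

158


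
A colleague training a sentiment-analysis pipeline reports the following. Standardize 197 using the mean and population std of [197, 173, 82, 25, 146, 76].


μ = 116.5, σ = 60.2017
z = (197 - 116.5)/60.2017 = 1.3372

1.3372


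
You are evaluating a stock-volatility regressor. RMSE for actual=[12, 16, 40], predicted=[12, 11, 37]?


MSE = 34/3 = 11.3333
RMSE = √(34/3) = 3.3665

3.3665


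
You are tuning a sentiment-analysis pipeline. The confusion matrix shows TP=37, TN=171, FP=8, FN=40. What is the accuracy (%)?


Accuracy = (TP+TN)/(TP+TN+FP+FN)
= (37+171)/(256)
= 208/256 = 81.25%

81.25%


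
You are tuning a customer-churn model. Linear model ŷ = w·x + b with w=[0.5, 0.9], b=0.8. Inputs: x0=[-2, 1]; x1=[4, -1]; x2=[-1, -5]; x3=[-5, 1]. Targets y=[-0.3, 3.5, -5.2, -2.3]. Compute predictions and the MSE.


ŷ0 = (0.5)·(-2) + (0.9)·(1) + 0.8 = 0.7
ŷ1 = (0.5)·(4) + (0.9)·(-1) + 0.8 = 1.9
ŷ2 = (0.5)·(-1) + (0.9)·(-5) + 0.8 = -4.2
ŷ3 = (0.5)·(-5) + (0.9)·(1) + 0.8 = -0.8
errors² = [1.0, 2.56, 1.0, 2.25]
MSE = 6.8100/4 = 1.7025

1.7025


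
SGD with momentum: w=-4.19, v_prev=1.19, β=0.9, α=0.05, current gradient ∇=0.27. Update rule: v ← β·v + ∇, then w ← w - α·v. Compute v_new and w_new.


v_new = 0.9·1.19 + 0.27 = 1.071 + 0.27 = 1.341
w_new = -4.19 - 0.05·1.341 = -4.19 - 0.06705 = -4.25705

v_new=1.341, w_new=-4.25705


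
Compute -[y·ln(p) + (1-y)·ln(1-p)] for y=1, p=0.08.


BCE = -[y·ln(p) + (1-y)·ln(1-p)]
= -1·ln(0.08) - 0
= -ln(0.08) = 2.5257

2.5257


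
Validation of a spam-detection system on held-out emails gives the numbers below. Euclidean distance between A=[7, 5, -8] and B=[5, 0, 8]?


d = √((7-5)² + (5-0)² + (-8-8)²)
  = √(4 + 25 + 256)
  = √285 = 16.8819

16.8819


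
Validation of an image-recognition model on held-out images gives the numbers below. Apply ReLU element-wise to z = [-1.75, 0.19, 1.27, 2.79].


ReLU(-1.75) = max(0, -1.75) = 0.0
ReLU(0.19) = max(0, 0.19) = 0.19
ReLU(1.27) = max(0, 1.27) = 1.27
ReLU(2.79) = max(0, 2.79) = 2.79
result = [0.0, 0.19, 1.27, 2.79]

[0.0, 0.19, 1.27, 2.79]


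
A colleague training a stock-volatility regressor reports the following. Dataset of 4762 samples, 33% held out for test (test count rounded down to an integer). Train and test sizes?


Test = ⌊4762·33/100⌋ = 1571
Train = 4762 - 1571 = 3191

Train: 3191, Test: 1571


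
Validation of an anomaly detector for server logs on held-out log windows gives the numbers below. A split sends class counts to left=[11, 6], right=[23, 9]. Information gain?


Parent = [34, 15], H_parent = 0.8886
H_left = 0.9367 (n=17), H_right = 0.8571 (n=32)
H_children = (17/49)·0.9367 + (32/49)·0.8571 = 0.8847
IG = 0.8886 - 0.8847 = 0.0039

0.0039


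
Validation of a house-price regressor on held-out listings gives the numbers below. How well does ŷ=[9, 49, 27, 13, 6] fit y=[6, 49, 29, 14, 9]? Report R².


ȳ = 21.4
SS_res = Σ(y-ŷ)² = 23
SS_tot = Σ(y-ȳ)² = 1265.2
R² = 1 - SS_res/SS_tot = 1 - 0.0182 = 0.9818

0.9818


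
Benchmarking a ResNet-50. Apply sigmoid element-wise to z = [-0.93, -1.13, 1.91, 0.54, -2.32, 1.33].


σ(-0.93) = 1/(1+e^0.93) = 0.2829
σ(-1.13) = 1/(1+e^1.13) = 0.2442
σ(1.91) = 1/(1+e^-1.91) = 0.871
σ(0.54) = 1/(1+e^-0.54) = 0.6318
σ(-2.32) = 1/(1+e^2.32) = 0.0895
σ(1.33) = 1/(1+e^-1.33) = 0.7908
result = [0.2829, 0.2442, 0.871, 0.6318, 0.0895, 0.7908]

[0.2829, 0.2442, 0.871, 0.6318, 0.0895, 0.7908]


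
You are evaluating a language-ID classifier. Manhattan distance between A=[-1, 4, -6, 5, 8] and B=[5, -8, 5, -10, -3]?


d = |-1-5| + |4+ 8| + |-6-5| + |5+ 10| + |8+ 3|
  = 6 + 12 + 11 + 15 + 11
  = 55

55


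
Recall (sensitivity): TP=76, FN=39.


Recall = TP/(TP+FN)
= 76/(76+39)
= 76/115 = 66.09%

66.09%


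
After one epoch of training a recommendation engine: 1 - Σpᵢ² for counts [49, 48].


Probabilities: [49/97, 48/97] ≈ [0.5052, 0.4948]
Σpᵢ² = (2401 + 2304)/97² = 4705/9409
Gini = 1 - Σpᵢ² = 1 - 4705/9409 = 0.4999

0.4999


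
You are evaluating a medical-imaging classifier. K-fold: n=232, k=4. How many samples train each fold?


Fold size = 232/4 = 58
Training per fold = 232 - 58 = 174

174


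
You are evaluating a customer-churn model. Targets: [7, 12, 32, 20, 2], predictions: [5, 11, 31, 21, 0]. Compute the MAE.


Absolute errors: |7-5|=2, |12-11|=1, |32-31|=1, |20-21|=1, |2-0|=2
Sum = 7
MAE = 7/5 = 7/5

7/5


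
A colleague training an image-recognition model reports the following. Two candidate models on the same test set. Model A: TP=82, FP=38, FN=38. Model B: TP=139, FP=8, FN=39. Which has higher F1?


Model A: P=82/120=0.6833, R=82/120=0.6833, F1=2PR/(P+R)=2TP/(2TP+FP+FN)=164/240=0.6833
Model B: P=139/147=0.9456, R=139/178=0.7809, F1=2PR/(P+R)=2TP/(2TP+FP+FN)=278/325=0.8554
0.6833 < 0.8554 → Model B

Model B


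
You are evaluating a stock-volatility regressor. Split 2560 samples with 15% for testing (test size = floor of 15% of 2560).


Test = ⌊2560·15/100⌋ = 384
Train = 2560 - 384 = 2176

Train: 2176, Test: 384


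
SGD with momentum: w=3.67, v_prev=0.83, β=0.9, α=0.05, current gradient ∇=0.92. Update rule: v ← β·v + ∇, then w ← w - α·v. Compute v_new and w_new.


v_new = 0.9·0.83 + 0.92 = 0.747 + 0.92 = 1.667
w_new = 3.67 - 0.05·1.667 = 3.67 - 0.08335 = 3.58665

v_new=1.667, w_new=3.58665


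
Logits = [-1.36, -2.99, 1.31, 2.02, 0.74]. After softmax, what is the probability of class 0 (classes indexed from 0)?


Exponentials: e^-1.36=0.2567, e^-2.99=0.0503, e^1.31=3.7062, e^2.02=7.5383, e^0.74=2.0959
Sum = 13.6474
Softmax = [0.0188, 0.0037, 0.2716, 0.5524, 0.1536]
p[0] = 0.2567/13.6474 = 0.0188

0.0188


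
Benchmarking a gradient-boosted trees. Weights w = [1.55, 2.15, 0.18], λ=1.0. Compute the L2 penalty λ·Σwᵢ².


‖w‖₂² = (1.55)² + (2.15)² + (0.18)²
     = 2.4025 + 4.6225 + 0.0324
     = 7.0574
λ·‖w‖₂² = 1.0·7.0574 = 7.0574

7.0574


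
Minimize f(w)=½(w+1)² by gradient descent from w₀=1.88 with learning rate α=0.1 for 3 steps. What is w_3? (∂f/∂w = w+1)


step 1: grad = 1.88+1 = 2.88; w = 1.88 - 0.1·(2.88) = 1.592
step 2: grad = 1.592+1 = 2.592; w = 1.592 - 0.1·(2.592) = 1.3328
step 3: grad = 1.3328+1 = 2.3328; w = 1.3328 - 0.1·(2.3328) = 1.09952

1.09952


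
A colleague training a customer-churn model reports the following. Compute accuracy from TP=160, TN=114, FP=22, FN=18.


Accuracy = (TP+TN)/(TP+TN+FP+FN)
= (160+114)/(314)
= 274/314 = 87.26%

87.26%


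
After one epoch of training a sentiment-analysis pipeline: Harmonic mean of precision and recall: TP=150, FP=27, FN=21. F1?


Precision = 150/177 = 0.8475
Recall = 150/171 = 0.8772
F1 = 2·P·R/(P+R) = 2·TP/(2·TP+FP+FN) = 300/(300+27+21) = 300/348 = 0.8621

0.8621


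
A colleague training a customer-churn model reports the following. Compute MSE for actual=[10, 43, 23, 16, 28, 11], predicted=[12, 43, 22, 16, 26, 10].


Squared errors: (10-12)²=4, (43-43)²=0, (23-22)²=1, (16-16)²=0, (28-26)²=4, (11-10)²=1
Sum = 10
MSE = 10/6 = 5/3

5/3


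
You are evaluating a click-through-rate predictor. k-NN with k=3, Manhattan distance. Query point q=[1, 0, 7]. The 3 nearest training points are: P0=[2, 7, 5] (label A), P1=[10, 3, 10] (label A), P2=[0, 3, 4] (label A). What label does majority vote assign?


d(q,P0) = 10  (label A)
d(q,P1) = 15  (label A)
d(q,P2) = 7  (label A)
Votes: A=3, B=0
Majority → A

A


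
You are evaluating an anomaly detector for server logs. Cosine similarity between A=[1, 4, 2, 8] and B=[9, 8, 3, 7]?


A·B = 1·9 + 4·8 + 2·3 + 8·7 = 103
‖A‖ = √85 = 9.2195, ‖B‖ = √203 = 14.2478
cos = 103/(√85·√203) = 103/√17255 = 0.7841

0.7841


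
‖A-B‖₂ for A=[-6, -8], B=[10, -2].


d = √((-6-10)² + (-8+ 2)²)
  = √(256 + 36)
  = √292 = 17.088

17.088


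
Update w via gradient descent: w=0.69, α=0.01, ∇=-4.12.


w_new = w - α·∇
= 0.69 - 0.01·-4.12
= 0.69 + 0.0412
= 0.7312

0.7312


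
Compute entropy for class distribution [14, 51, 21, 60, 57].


Probabilities: [14/203, 51/203, 21/203, 60/203, 57/203] ≈ [0.069, 0.2512, 0.1034, 0.2956, 0.2808]
H = -((14/203)·log₂(14/203) + (51/203)·log₂(51/203) + (21/203)·log₂(21/203) + (60/203)·log₂(60/203) + (57/203)·log₂(57/203))
  = 2.1396 bits

2.1396 bits


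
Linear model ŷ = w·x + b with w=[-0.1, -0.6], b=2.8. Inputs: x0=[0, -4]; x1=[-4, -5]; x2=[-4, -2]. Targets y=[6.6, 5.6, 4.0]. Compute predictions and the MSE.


ŷ0 = (-0.1)·(0) + (-0.6)·(-4) + 2.8 = 5.2
ŷ1 = (-0.1)·(-4) + (-0.6)·(-5) + 2.8 = 6.2
ŷ2 = (-0.1)·(-4) + (-0.6)·(-2) + 2.8 = 4.4
errors² = [1.96, 0.36, 0.16]
MSE = 2.4800/3 = 0.8267

0.8267


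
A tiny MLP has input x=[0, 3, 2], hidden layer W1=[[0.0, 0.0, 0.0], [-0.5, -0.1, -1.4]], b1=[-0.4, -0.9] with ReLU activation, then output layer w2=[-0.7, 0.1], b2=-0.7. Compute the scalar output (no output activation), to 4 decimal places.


z1[0] = (0.0)·(0) + (0.0)·(3) + (0.0)·(2) - 0.4 = -0.4
z1[1] = (-0.5)·(0) + (-0.1)·(3) + (-1.4)·(2) - 0.9 = -4.0
h = ReLU(z1) = [0.0, 0.0]
output = (-0.7)·(0.0) + (0.1)·(0.0) - 0.7 = -0.7

-0.7


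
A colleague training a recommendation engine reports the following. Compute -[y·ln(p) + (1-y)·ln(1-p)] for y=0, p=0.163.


BCE = -[y·ln(p) + (1-y)·ln(1-p)]
= -0 - 1·ln(1-0.163)
= -ln(0.837) = 0.1779

0.1779


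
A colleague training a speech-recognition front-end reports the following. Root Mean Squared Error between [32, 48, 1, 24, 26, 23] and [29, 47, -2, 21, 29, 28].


MSE = 62/6 = 10.3333
RMSE = √(62/6) = 3.2146

3.2146


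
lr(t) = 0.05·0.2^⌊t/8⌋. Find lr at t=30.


n_drops = ⌊30/8⌋ = 3
lr = 0.05·0.2^3 = 0.05·0.008 = 0.0004

0.0004


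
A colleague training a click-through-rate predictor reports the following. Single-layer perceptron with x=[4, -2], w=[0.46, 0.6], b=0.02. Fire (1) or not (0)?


z = (4)·(0.46) + (-2)·(0.6) + 0.02
  = 0.66
step(z) = 1 (z≥0)

1


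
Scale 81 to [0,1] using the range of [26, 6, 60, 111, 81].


min=6, max=111
(81-6)/(111-6) = 75/105 = 0.7143

0.7143


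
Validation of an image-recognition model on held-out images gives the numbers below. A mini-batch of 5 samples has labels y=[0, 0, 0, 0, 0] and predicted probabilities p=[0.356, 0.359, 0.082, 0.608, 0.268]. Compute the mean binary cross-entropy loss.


L[0] = -ln(1-0.356) = -ln(0.644) = 0.4401
L[1] = -ln(1-0.359) = -ln(0.641) = 0.4447
L[2] = -ln(1-0.082) = -ln(0.918) = 0.0856
L[3] = -ln(1-0.608) = -ln(0.392) = 0.9365
L[4] = -ln(1-0.268) = -ln(0.732) = 0.312
mean = (0.4401 + 0.4447 + 0.0856 + 0.9365 + 0.312)/5 = 0.4438

0.4438


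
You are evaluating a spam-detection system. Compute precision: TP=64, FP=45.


Precision = TP/(TP+FP)
= 64/(64+45)
= 64/109 = 58.72%

58.72%


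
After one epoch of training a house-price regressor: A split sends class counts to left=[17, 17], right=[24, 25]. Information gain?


Parent = [41, 42], H_parent = 0.9999
H_left = 1 (n=34), H_right = 0.9997 (n=49)
H_children = (34/83)·1 + (49/83)·0.9997 = 0.9998
IG = 0.9999 - 0.9998 = 0.0001

0.0001


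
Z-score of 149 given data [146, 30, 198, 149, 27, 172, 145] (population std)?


μ = 123.8571, σ = 62.7636
z = (149 - 123.8571)/62.7636 = 0.4006

0.4006


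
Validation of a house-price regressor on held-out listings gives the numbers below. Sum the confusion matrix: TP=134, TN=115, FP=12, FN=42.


Total = TP + TN + FP + FN
= 134 + 115 + 12 + 42
= 303
(Predicted positive: 146, predicted negative: 157)

303


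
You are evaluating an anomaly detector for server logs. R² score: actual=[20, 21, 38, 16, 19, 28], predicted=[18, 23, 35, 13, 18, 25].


ȳ = 23.6667
SS_res = Σ(y-ŷ)² = 36
SS_tot = Σ(y-ȳ)² = 325.33
R² = 1 - SS_res/SS_tot = 1 - 0.1107 = 0.8893

0.8893


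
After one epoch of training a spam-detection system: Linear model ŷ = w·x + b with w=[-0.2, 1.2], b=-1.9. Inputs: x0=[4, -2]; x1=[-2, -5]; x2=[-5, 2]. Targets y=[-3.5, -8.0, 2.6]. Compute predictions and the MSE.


ŷ0 = (-0.2)·(4) + (1.2)·(-2) - 1.9 = -5.1
ŷ1 = (-0.2)·(-2) + (1.2)·(-5) - 1.9 = -7.5
ŷ2 = (-0.2)·(-5) + (1.2)·(2) - 1.9 = 1.5
errors² = [2.56, 0.25, 1.21]
MSE = 4.0200/3 = 1.34

1.34


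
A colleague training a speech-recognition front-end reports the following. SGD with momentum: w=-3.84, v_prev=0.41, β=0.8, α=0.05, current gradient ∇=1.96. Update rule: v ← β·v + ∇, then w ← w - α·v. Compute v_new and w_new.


v_new = 0.8·0.41 + 1.96 = 0.328 + 1.96 = 2.288
w_new = -3.84 - 0.05·2.288 = -3.84 - 0.1144 = -3.9544

v_new=2.288, w_new=-3.9544


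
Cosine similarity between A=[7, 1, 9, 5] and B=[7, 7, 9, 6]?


A·B = 7·7 + 1·7 + 9·9 + 5·6 = 167
‖A‖ = √156 = 12.49, ‖B‖ = √215 = 14.6629
cos = 167/(√156·√215) = 167/√33540 = 0.9119

0.9119


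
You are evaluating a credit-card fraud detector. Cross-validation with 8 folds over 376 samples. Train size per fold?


Fold size = 376/8 = 47
Training per fold = 376 - 47 = 329

329


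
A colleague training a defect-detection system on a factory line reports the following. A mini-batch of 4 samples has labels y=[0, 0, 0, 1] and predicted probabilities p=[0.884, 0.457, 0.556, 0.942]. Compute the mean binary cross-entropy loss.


L[0] = -ln(1-0.884) = -ln(0.116) = 2.1542
L[1] = -ln(1-0.457) = -ln(0.543) = 0.6106
L[2] = -ln(1-0.556) = -ln(0.444) = 0.8119
L[3] = -ln(0.942) = 0.0598
mean = (2.1542 + 0.6106 + 0.8119 + 0.0598)/4 = 0.9091

0.9091


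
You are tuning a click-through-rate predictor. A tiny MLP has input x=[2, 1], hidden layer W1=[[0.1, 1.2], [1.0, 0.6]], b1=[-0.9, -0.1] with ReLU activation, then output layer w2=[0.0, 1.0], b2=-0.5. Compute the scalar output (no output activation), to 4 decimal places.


z1[0] = (0.1)·(2) + (1.2)·(1) - 0.9 = 0.5
z1[1] = (1.0)·(2) + (0.6)·(1) - 0.1 = 2.5
h = ReLU(z1) = [0.5, 2.5]
output = (0.0)·(0.5) + (1.0)·(2.5) - 0.5 = 2.0

2.0


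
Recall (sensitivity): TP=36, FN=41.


Recall = TP/(TP+FN)
= 36/(36+41)
= 36/77 = 46.75%

46.75%


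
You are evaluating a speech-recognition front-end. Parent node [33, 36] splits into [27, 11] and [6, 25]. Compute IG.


Parent = [33, 36], H_parent = 0.9986
H_left = 0.868 (n=38), H_right = 0.7088 (n=31)
H_children = (38/69)·0.868 + (31/69)·0.7088 = 0.7965
IG = 0.9986 - 0.7965 = 0.2021

0.2021


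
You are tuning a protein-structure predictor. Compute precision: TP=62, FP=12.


Precision = TP/(TP+FP)
= 62/(62+12)
= 62/74 = 83.78%

83.78%


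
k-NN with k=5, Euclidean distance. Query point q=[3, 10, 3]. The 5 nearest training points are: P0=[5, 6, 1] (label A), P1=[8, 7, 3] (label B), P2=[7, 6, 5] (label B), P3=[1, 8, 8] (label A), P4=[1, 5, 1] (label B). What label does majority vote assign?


d(q,P0) = 4.899  (label A)
d(q,P1) = 5.831  (label B)
d(q,P2) = 6.0  (label B)
d(q,P3) = 5.7446  (label A)
d(q,P4) = 5.7446  (label B)
Votes: A=2, B=3
Majority → B

B


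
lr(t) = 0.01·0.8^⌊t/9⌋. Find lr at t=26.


n_drops = ⌊26/9⌋ = 2
lr = 0.01·0.8^2 = 0.01·0.64 = 0.0064

0.0064


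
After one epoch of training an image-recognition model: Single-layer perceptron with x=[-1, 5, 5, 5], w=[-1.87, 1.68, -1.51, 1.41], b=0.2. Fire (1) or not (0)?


z = (-1)·(-1.87) + (5)·(1.68) + (5)·(-1.51) + (5)·(1.41) + 0.2
  = 9.97
step(z) = 1 (z≥0)

1


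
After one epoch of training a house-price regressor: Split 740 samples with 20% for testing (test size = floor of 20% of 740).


Test = ⌊740·20/100⌋ = 148
Train = 740 - 148 = 592

Train: 592, Test: 148


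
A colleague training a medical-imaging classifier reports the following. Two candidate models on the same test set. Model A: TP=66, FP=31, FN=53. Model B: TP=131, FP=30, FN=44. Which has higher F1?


Model A: P=66/97=0.6804, R=66/119=0.5546, F1=2PR/(P+R)=2TP/(2TP+FP+FN)=132/216=0.6111
Model B: P=131/161=0.8137, R=131/175=0.7486, F1=2PR/(P+R)=2TP/(2TP+FP+FN)=262/336=0.7798
0.6111 < 0.7798 → Model B

Model B


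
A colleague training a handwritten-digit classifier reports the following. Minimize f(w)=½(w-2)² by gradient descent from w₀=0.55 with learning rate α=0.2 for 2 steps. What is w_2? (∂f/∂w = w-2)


step 1: grad = 0.55-2 = -1.45; w = 0.55 - 0.2·(-1.45) = 0.84
step 2: grad = 0.84-2 = -1.16; w = 0.84 - 0.2·(-1.16) = 1.072

1.072


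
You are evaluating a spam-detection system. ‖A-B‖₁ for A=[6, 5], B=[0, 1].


d = |6-0| + |5-1|
  = 6 + 4
  = 10

10


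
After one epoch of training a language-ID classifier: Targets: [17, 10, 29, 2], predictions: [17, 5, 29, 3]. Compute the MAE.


Absolute errors: |17-17|=0, |10-5|=5, |29-29|=0, |2-3|=1
Sum = 6
MAE = 6/4 = 3/2

3/2


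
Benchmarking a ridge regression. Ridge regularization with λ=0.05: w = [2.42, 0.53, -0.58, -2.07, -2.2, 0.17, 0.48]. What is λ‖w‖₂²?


‖w‖₂² = (2.42)² + (0.53)² + (-0.58)² + (-2.07)² + (-2.2)² + (0.17)² + (0.48)²
     = 5.8564 + 0.2809 + 0.3364 + 4.2849 + 4.84 + 0.0289 + 0.2304
     = 15.8579
λ·‖w‖₂² = 0.05·15.8579 = 0.792895

0.792895


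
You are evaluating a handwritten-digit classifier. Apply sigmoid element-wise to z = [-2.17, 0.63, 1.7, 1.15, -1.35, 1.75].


σ(-2.17) = 1/(1+e^2.17) = 0.1025
σ(0.63) = 1/(1+e^-0.63) = 0.6525
σ(1.7) = 1/(1+e^-1.7) = 0.8455
σ(1.15) = 1/(1+e^-1.15) = 0.7595
σ(-1.35) = 1/(1+e^1.35) = 0.2059
σ(1.75) = 1/(1+e^-1.75) = 0.852
result = [0.1025, 0.6525, 0.8455, 0.7595, 0.2059, 0.852]

[0.1025, 0.6525, 0.8455, 0.7595, 0.2059, 0.852]


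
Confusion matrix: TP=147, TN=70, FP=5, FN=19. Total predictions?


Total = TP + TN + FP + FN
= 147 + 70 + 5 + 19
= 241
(Predicted positive: 152, predicted negative: 89)

241


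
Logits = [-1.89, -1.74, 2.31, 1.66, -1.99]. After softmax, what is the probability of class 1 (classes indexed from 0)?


Exponentials: e^-1.89=0.1511, e^-1.74=0.1755, e^2.31=10.0744, e^1.66=5.2593, e^-1.99=0.1367
Sum = 15.797
Softmax = [0.0096, 0.0111, 0.6377, 0.3329, 0.0087]
p[1] = 0.1755/15.797 = 0.0111

0.0111


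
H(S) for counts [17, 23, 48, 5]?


Probabilities: [17/93, 23/93, 48/93, 5/93] ≈ [0.1828, 0.2473, 0.5161, 0.0538]
H = -((17/93)·log₂(17/93) + (23/93)·log₂(23/93) + (48/93)·log₂(48/93) + (5/93)·log₂(5/93))
  = 1.6659 bits

1.6659 bits


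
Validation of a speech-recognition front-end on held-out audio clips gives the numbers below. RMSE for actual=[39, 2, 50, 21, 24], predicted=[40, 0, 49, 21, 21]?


MSE = 15/5 = 3
RMSE = √(15/5) = 1.7321

1.7321


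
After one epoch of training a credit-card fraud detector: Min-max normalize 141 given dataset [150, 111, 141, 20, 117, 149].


min=20, max=150
(141-20)/(150-20) = 121/130 = 0.9308

0.9308


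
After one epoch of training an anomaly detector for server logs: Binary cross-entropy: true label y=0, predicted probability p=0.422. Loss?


BCE = -[y·ln(p) + (1-y)·ln(1-p)]
= -0 - 1·ln(1-0.422)
= -ln(0.578) = 0.5482

0.5482


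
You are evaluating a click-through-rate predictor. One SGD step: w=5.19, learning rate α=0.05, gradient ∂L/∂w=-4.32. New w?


w_new = w - α·∇
= 5.19 - 0.05·-4.32
= 5.19 + 0.216
= 5.406

5.406


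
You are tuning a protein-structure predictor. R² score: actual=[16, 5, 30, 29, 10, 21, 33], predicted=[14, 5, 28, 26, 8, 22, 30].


ȳ = 20.5714
SS_res = Σ(y-ŷ)² = 31
SS_tot = Σ(y-ȳ)² = 689.71
R² = 1 - SS_res/SS_tot = 1 - 0.0449 = 0.9551

0.9551


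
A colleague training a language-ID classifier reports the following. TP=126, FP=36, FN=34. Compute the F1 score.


Precision = 126/162 = 0.7778
Recall = 126/160 = 0.7875
F1 = 2·P·R/(P+R) = 2·TP/(2·TP+FP+FN) = 252/(252+36+34) = 252/322 = 0.7826

0.7826


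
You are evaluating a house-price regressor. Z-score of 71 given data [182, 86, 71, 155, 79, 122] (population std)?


μ = 115.8333, σ = 41.2449
z = (71 - 115.8333)/41.2449 = -1.087

-1.087


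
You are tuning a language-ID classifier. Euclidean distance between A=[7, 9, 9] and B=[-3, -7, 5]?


d = √((7+ 3)² + (9+ 7)² + (9-5)²)
  = √(100 + 256 + 16)
  = √372 = 19.2873

19.2873


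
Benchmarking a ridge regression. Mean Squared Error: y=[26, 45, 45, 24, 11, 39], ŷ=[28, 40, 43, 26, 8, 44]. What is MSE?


Squared errors: (26-28)²=4, (45-40)²=25, (45-43)²=4, (24-26)²=4, (11-8)²=9, (39-44)²=25
Sum = 71
MSE = 71/6 = 71/6

71/6


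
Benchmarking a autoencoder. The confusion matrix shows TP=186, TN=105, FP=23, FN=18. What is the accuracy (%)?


Accuracy = (TP+TN)/(TP+TN+FP+FN)
= (186+105)/(332)
= 291/332 = 87.65%

87.65%


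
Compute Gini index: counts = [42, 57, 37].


Probabilities: [42/136, 57/136, 37/136] ≈ [0.3088, 0.4191, 0.2721]
Σpᵢ² = (1764 + 3249 + 1369)/136² = 6382/18496
Gini = 1 - Σpᵢ² = 1 - 6382/18496 = 0.655

0.655


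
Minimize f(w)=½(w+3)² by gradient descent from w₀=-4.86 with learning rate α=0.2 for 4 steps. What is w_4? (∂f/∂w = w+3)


step 1: grad = -4.86+3 = -1.86; w = -4.86 - 0.2·(-1.86) = -4.488
step 2: grad = -4.488+3 = -1.488; w = -4.488 - 0.2·(-1.488) = -4.1904
step 3: grad = -4.1904+3 = -1.1904; w = -4.1904 - 0.2·(-1.1904) = -3.95232
step 4: grad = -3.95232+3 = -0.95232; w = -3.95232 - 0.2·(-0.95232) = -3.761856

-3.761856


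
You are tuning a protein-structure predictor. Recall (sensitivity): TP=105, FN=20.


Recall = TP/(TP+FN)
= 105/(105+20)
= 105/125 = 84.0%

84.0%


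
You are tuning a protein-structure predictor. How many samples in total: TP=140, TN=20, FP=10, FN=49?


Total = TP + TN + FP + FN
= 140 + 20 + 10 + 49
= 219
(Predicted positive: 150, predicted negative: 69)

219


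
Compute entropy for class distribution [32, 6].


Probabilities: [32/38, 6/38] ≈ [0.8421, 0.1579]
H = -((32/38)·log₂(32/38) + (6/38)·log₂(6/38))
  = 0.6292 bits

0.6292 bits


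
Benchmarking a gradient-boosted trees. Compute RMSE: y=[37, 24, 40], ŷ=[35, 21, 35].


MSE = 38/3 = 12.6667
RMSE = √(38/3) = 3.559

3.559


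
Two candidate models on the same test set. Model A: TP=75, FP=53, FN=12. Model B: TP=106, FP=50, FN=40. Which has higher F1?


Model A: P=75/128=0.5859, R=75/87=0.8621, F1=2PR/(P+R)=2TP/(2TP+FP+FN)=150/215=0.6977
Model B: P=106/156=0.6795, R=106/146=0.726, F1=2PR/(P+R)=2TP/(2TP+FP+FN)=212/302=0.702
0.6977 < 0.702 → Model B

Model B


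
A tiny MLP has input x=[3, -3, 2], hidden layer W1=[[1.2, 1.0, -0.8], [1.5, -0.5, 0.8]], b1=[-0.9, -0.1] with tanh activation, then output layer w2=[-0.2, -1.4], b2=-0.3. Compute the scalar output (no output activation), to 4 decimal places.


z1[0] = (1.2)·(3) + (1.0)·(-3) + (-0.8)·(2) - 0.9 = -1.9
z1[1] = (1.5)·(3) + (-0.5)·(-3) + (0.8)·(2) - 0.1 = 7.5
h = tanh(z1) = [-0.9562, 1.0]
output = (-0.2)·(-0.9562) + (-1.4)·(1.0) - 0.3 = -1.5088

-1.5088


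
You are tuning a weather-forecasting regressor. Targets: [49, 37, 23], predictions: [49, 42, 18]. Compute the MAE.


Absolute errors: |49-49|=0, |37-42|=5, |23-18|=5
Sum = 10
MAE = 10/3 = 10/3

10/3


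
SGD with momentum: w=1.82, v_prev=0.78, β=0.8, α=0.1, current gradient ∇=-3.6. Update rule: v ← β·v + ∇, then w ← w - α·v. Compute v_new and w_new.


v_new = 0.8·0.78 - 3.6 = 0.624 - 3.6 = -2.976
w_new = 1.82 - 0.1·-2.976 = 1.82 + 0.2976 = 2.1176

v_new=-2.976, w_new=2.1176


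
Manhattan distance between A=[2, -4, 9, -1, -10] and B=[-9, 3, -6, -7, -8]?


d = |2+ 9| + |-4-3| + |9+ 6| + |-1+ 7| + |-10+ 8|
  = 11 + 7 + 15 + 6 + 2
  = 41

41


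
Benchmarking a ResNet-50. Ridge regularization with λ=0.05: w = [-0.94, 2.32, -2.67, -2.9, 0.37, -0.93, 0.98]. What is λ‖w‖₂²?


‖w‖₂² = (-0.94)² + (2.32)² + (-2.67)² + (-2.9)² + (0.37)² + (-0.93)² + (0.98)²
     = 0.8836 + 5.3824 + 7.1289 + 8.41 + 0.1369 + 0.8649 + 0.9604
     = 23.7671
λ·‖w‖₂² = 0.05·23.7671 = 1.188355

1.188355


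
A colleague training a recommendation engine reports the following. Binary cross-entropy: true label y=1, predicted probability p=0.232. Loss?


BCE = -[y·ln(p) + (1-y)·ln(1-p)]
= -1·ln(0.232) - 0
= -ln(0.232) = 1.461

1.461


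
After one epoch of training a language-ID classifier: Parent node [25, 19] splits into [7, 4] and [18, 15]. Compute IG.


Parent = [25, 19], H_parent = 0.9865
H_left = 0.9457 (n=11), H_right = 0.994 (n=33)
H_children = (11/44)·0.9457 + (33/44)·0.994 = 0.9819
IG = 0.9865 - 0.9819 = 0.0046

0.0046


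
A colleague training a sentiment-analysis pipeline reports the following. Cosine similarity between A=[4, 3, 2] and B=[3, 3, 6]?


A·B = 4·3 + 3·3 + 2·6 = 33
‖A‖ = √29 = 5.3852, ‖B‖ = √54 = 7.3485
cos = 33/(√29·√54) = 33/√1566 = 0.8339

0.8339


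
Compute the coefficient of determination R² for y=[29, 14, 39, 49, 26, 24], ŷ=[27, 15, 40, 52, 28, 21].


ȳ = 30.1667
SS_res = Σ(y-ŷ)² = 28
SS_tot = Σ(y-ȳ)² = 750.83
R² = 1 - SS_res/SS_tot = 1 - 0.0373 = 0.9627

0.9627


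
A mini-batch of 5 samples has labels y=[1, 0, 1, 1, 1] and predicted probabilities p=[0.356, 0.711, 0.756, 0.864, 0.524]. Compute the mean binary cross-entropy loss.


L[0] = -ln(0.356) = 1.0328
L[1] = -ln(1-0.711) = -ln(0.289) = 1.2413
L[2] = -ln(0.756) = 0.2797
L[3] = -ln(0.864) = 0.1462
L[4] = -ln(0.524) = 0.6463
mean = (1.0328 + 1.2413 + 0.2797 + 0.1462 + 0.6463)/5 = 0.6693

0.6693


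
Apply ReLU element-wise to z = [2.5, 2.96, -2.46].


ReLU(2.5) = max(0, 2.5) = 2.5
ReLU(2.96) = max(0, 2.96) = 2.96
ReLU(-2.46) = max(0, -2.46) = 0.0
result = [2.5, 2.96, 0.0]

[2.5, 2.96, 0.0]


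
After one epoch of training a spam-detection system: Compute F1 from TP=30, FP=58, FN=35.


Precision = 30/88 = 0.3409
Recall = 30/65 = 0.4615
F1 = 2·P·R/(P+R) = 2·TP/(2·TP+FP+FN) = 60/(60+58+35) = 60/153 = 0.3922

0.3922


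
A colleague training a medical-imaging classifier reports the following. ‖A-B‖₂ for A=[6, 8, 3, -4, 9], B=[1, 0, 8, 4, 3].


d = √((6-1)² + (8-0)² + (3-8)² + (-4-4)² + (9-3)²)
  = √(25 + 64 + 25 + 64 + 36)
  = √214 = 14.6287

14.6287


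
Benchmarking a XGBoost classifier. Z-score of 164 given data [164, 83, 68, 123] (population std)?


μ = 109.5, σ = 37.3397
z = (164 - 109.5)/37.3397 = 1.4596

1.4596


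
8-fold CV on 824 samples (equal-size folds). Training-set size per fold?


Fold size = 824/8 = 103
Training per fold = 824 - 103 = 721

721


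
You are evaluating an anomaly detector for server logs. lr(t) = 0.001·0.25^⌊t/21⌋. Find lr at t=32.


n_drops = ⌊32/21⌋ = 1
lr = 0.001·0.25^1 = 0.001·0.25 = 0.00025

0.00025


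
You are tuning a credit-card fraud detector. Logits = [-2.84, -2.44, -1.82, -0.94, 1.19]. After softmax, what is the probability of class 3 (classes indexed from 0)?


Exponentials: e^-2.84=0.0584, e^-2.44=0.0872, e^-1.82=0.162, e^-0.94=0.3906, e^1.19=3.2871
Sum = 3.9853
Softmax = [0.0147, 0.0219, 0.0407, 0.098, 0.8248]
p[3] = 0.3906/3.9853 = 0.098

0.098


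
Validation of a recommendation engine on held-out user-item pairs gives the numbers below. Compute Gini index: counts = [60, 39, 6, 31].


Probabilities: [60/136, 39/136, 6/136, 31/136] ≈ [0.4412, 0.2868, 0.0441, 0.2279]
Σpᵢ² = (3600 + 1521 + 36 + 961)/136² = 6118/18496
Gini = 1 - Σpᵢ² = 1 - 6118/18496 = 0.6692

0.6692
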